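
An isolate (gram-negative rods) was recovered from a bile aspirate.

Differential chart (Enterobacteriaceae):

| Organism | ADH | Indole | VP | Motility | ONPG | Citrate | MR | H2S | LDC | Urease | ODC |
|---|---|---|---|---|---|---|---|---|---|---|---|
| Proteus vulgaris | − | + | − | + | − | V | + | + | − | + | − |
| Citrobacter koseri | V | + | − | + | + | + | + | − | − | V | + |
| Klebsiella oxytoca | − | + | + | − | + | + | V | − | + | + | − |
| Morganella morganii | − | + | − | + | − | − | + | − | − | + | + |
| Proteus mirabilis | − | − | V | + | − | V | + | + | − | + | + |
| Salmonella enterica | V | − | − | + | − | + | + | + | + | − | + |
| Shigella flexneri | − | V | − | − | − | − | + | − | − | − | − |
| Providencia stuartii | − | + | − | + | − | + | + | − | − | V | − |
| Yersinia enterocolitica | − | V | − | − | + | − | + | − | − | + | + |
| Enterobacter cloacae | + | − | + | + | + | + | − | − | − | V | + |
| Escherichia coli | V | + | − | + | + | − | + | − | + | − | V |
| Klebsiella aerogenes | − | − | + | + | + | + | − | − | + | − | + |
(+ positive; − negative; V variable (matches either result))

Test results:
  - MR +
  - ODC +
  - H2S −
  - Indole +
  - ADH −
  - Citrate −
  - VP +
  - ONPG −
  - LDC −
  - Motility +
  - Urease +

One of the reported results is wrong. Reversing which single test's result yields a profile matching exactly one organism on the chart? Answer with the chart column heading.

VP

As reported, no row in the chart matches all 11 reactions.
Reversing Indole → still no organism matches.
Reversing Citrate → still no organism matches.
Reversing VP (to −) → unique match: Morganella morganii.
Reversing ODC → still no organism matches.
Reversing Urease → still no organism matches.
Reversing ONPG → still no organism matches.
Reversing H2S → still no organism matches.
Reversing MR → still no organism matches.
Reversing LDC → still no organism matches.
Reversing ADH → still no organism matches.
Reversing Motility → still no organism matches.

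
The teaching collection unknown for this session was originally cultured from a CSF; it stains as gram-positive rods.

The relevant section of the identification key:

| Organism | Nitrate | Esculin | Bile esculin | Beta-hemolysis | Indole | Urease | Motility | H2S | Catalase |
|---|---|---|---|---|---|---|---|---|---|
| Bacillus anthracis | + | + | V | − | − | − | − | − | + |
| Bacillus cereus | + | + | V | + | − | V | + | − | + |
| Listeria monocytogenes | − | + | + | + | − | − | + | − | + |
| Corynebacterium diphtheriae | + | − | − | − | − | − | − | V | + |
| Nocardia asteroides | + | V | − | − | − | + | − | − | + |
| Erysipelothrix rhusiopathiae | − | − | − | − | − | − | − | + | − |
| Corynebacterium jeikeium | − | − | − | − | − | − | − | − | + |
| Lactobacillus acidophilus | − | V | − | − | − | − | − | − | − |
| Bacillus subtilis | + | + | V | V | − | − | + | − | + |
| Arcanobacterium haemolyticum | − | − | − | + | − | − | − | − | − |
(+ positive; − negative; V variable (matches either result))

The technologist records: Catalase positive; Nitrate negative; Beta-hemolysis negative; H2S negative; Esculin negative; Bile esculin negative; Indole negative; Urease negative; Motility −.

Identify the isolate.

Corynebacterium jeikeium

Catalase +: excludes Erysipelothrix rhusiopathiae, Lactobacillus acidophilus, Arcanobacterium haemolyticum — 7 left.
Motility −: excludes Bacillus cereus, Listeria monocytogenes, Bacillus subtilis — 4 left.
Indole −: all 4 remaining candidates are consistent.
Bile esculin −: all 4 remaining candidates are consistent.
Esculin −: excludes Bacillus anthracis — 3 left.
Urease −: excludes Nocardia asteroides — 2 left.
H2S −: all 2 remaining candidates are consistent.
Nitrate −: excludes Corynebacterium diphtheriae — 1 left.
Beta-hemolysis −: the one remaining candidate is consistent.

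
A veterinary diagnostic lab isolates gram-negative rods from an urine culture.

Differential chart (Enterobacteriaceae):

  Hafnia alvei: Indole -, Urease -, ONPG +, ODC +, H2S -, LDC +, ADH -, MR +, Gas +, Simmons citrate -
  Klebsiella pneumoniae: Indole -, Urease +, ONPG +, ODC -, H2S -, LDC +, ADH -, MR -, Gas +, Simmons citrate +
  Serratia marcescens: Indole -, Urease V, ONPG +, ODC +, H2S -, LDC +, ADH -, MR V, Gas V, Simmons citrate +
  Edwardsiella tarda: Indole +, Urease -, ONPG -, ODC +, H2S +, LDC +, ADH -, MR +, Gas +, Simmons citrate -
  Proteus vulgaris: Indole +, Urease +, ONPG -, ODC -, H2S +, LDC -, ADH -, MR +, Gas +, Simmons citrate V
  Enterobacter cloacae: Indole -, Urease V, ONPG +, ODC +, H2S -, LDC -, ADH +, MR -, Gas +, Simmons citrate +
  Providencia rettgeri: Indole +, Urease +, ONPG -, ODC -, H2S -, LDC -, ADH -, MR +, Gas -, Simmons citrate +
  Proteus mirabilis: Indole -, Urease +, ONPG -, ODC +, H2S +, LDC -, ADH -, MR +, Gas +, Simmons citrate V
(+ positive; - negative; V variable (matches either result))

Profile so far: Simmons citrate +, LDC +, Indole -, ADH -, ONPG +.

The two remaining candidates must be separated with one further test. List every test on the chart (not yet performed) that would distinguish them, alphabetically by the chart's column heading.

ADH -: excludes Enterobacter cloacae — 7 left.
Indole -: excludes Edwardsiella tarda, Proteus vulgaris, Providencia rettgeri — 4 left.
LDC +: excludes Proteus mirabilis — 3 left.
ONPG +: all 3 remaining candidates are consistent.
Simmons citrate +: excludes Hafnia alvei — 2 left.
Two candidates remain: Klebsiella pneumoniae and Serratia marcescens.
  Urease: + vs V — variable for at least one, does not separate.
  ODC: Klebsiella pneumoniae -, Serratia marcescens + — discriminates.
  H2S: - vs - — same for both, does not separate.
  MR: - vs V — variable for at least one, does not separate.
  Gas: + vs V — variable for at least one, does not separate.

ODC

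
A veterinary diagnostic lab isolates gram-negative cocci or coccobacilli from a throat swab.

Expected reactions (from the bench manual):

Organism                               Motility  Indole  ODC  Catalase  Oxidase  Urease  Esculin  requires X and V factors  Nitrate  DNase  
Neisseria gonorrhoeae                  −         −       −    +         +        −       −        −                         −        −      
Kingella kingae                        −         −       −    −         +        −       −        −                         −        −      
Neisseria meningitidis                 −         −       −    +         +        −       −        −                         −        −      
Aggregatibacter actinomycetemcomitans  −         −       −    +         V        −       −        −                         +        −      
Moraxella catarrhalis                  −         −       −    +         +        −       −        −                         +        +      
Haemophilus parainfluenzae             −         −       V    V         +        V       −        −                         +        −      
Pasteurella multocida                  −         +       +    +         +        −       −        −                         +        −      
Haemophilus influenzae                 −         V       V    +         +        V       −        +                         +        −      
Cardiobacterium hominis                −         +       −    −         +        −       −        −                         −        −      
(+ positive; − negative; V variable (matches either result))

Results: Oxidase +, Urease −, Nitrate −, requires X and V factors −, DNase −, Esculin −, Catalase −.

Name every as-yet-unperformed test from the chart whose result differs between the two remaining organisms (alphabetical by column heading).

Oxidase +: all 9 remaining candidates are consistent.
DNase −: excludes Moraxella catarrhalis — 8 left.
Catalase −: excludes 5 organisms — 3 left.
Urease −: all 3 remaining candidates are consistent.
requires X and V factors −: all 3 remaining candidates are consistent.
Esculin −: all 3 remaining candidates are consistent.
Nitrate −: excludes Haemophilus parainfluenzae — 2 left.
Two candidates remain: Cardiobacterium hominis and Kingella kingae.
  Motility: − vs − — same for both, does not separate.
  Indole: Cardiobacterium hominis +, Kingella kingae − — discriminates.
  ODC: − vs − — same for both, does not separate.

Indole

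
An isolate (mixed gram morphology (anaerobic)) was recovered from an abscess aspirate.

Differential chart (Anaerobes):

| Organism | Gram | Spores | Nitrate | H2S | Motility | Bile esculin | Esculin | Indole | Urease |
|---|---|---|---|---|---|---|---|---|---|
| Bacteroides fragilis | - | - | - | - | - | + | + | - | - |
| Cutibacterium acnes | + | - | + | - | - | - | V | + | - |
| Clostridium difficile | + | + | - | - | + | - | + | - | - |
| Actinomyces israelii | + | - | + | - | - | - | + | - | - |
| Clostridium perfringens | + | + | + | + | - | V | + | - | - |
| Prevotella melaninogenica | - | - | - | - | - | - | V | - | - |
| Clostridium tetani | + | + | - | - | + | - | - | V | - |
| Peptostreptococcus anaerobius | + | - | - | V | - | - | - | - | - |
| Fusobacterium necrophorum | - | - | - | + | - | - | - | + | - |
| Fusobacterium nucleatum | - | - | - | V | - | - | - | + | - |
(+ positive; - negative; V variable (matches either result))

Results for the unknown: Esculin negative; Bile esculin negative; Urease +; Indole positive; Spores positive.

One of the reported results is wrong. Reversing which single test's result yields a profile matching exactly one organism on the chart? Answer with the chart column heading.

As reported, no row in the chart matches all 5 reactions.
Reversing Indole → still no organism matches.
Reversing Spores → still no organism matches.
Reversing Esculin → still no organism matches.
Reversing Urease (to -) → unique match: Clostridium tetani.
Reversing Bile esculin → still no organism matches.

Urease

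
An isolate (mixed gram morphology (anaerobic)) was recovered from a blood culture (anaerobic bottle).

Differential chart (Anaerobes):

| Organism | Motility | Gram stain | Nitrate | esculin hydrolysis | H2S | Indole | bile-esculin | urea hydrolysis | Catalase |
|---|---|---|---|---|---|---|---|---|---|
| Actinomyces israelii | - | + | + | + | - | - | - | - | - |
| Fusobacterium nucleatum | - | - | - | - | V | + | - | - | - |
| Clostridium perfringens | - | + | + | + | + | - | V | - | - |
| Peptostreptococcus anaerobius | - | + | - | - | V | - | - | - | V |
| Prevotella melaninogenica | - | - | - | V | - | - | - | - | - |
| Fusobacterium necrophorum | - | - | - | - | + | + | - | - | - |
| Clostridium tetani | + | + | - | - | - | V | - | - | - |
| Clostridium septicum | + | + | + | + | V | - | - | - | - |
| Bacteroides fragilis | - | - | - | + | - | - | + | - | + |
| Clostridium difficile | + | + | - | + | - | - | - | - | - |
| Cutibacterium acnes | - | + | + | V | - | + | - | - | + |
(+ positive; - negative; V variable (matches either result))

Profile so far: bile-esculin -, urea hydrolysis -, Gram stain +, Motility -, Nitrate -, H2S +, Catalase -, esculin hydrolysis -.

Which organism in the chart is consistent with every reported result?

Peptostreptococcus anaerobius

Motility -: excludes Clostridium tetani, Clostridium septicum, Clostridium difficile — 8 left.
urea hydrolysis -: all 8 remaining candidates are consistent.
H2S +: excludes Actinomyces israelii, Prevotella melaninogenica, Bacteroides fragilis, Cutibacterium acnes — 4 left.
bile-esculin -: all 4 remaining candidates are consistent.
Nitrate -: excludes Clostridium perfringens — 3 left.
esculin hydrolysis -: all 3 remaining candidates are consistent.
Catalase -: all 3 remaining candidates are consistent.
Gram stain +: excludes Fusobacterium nucleatum, Fusobacterium necrophorum — 1 left.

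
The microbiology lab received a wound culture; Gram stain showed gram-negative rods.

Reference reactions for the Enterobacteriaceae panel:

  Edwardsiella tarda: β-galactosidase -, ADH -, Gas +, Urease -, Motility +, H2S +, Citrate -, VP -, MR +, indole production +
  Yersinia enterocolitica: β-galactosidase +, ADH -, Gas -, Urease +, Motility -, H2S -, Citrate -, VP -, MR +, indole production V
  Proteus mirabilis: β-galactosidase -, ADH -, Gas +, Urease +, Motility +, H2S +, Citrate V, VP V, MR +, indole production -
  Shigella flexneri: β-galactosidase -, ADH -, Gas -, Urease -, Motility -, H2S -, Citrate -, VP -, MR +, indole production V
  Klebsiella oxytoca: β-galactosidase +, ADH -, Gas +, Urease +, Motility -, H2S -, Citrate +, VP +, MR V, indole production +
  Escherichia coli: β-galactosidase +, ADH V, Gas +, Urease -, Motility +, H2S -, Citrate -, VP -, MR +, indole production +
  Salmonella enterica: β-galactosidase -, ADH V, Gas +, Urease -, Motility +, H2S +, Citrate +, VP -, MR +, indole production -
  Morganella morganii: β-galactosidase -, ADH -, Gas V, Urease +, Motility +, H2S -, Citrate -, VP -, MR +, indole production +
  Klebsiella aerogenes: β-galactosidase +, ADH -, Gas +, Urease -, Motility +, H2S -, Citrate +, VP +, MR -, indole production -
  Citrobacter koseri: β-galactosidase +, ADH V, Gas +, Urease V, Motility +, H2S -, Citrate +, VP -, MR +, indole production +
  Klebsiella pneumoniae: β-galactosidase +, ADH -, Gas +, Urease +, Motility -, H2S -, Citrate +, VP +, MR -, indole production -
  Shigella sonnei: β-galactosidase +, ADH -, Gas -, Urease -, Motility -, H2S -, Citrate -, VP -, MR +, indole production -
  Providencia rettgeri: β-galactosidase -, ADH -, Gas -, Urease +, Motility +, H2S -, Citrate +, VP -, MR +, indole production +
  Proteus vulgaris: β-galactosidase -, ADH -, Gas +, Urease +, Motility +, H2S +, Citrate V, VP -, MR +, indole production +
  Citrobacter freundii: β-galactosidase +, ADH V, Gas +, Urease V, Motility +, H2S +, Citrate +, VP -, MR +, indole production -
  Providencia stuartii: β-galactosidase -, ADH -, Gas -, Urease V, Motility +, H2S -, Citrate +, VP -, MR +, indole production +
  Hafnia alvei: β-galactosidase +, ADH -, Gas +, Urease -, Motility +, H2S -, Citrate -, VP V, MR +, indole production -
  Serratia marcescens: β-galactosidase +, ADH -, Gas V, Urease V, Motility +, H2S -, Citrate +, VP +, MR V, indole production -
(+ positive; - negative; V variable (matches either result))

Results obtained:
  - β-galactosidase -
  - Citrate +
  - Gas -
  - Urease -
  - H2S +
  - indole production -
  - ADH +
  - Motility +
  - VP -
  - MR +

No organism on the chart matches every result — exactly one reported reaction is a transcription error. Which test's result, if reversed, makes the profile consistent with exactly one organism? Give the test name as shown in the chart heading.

Gas

As reported, no row in the chart matches all 10 reactions.
Reversing Citrate → still no organism matches.
Reversing indole production → still no organism matches.
Reversing MR → still no organism matches.
Reversing H2S → still no organism matches.
Reversing ADH → still no organism matches.
Reversing β-galactosidase → still no organism matches.
Reversing Urease → still no organism matches.
Reversing Gas (to +) → unique match: Salmonella enterica.
Reversing Motility → still no organism matches.
Reversing VP → still no organism matches.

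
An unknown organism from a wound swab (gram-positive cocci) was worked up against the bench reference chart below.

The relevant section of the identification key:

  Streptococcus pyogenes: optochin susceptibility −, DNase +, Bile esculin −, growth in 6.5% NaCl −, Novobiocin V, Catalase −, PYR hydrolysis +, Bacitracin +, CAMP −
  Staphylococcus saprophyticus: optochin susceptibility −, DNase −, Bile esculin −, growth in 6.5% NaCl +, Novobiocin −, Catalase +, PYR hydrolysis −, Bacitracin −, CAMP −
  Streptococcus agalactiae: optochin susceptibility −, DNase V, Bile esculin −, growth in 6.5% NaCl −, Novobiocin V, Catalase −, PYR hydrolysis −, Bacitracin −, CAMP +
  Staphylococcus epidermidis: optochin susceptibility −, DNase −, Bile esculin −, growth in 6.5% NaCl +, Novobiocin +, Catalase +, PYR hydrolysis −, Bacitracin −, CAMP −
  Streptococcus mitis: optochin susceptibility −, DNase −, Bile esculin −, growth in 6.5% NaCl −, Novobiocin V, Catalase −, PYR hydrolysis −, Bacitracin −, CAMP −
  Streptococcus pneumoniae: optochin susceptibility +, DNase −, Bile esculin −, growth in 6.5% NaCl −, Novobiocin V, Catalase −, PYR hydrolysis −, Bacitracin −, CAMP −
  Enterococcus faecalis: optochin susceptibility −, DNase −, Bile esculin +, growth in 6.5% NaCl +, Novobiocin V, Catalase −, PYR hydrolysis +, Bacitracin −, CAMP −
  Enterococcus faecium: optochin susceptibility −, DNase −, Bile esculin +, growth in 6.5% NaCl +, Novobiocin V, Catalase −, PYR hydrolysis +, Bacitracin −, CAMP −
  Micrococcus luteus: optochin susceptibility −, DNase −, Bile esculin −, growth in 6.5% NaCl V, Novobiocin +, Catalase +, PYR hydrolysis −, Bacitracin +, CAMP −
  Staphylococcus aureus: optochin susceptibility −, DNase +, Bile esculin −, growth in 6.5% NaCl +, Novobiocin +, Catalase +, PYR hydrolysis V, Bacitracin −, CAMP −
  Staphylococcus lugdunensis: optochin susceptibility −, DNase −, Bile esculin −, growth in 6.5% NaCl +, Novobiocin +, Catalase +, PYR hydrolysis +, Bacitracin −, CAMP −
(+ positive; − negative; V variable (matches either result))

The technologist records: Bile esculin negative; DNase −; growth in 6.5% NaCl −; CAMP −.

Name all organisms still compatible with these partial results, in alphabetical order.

Bile esculin −: excludes Enterococcus faecalis, Enterococcus faecium — 9 left.
CAMP −: excludes Streptococcus agalactiae — 8 left.
DNase −: excludes Streptococcus pyogenes, Staphylococcus aureus — 6 left.
growth in 6.5% NaCl −: excludes Staphylococcus saprophyticus, Staphylococcus epidermidis, Staphylococcus lugdunensis — 3 left.

Micrococcus luteus, Streptococcus mitis, Streptococcus pneumoniae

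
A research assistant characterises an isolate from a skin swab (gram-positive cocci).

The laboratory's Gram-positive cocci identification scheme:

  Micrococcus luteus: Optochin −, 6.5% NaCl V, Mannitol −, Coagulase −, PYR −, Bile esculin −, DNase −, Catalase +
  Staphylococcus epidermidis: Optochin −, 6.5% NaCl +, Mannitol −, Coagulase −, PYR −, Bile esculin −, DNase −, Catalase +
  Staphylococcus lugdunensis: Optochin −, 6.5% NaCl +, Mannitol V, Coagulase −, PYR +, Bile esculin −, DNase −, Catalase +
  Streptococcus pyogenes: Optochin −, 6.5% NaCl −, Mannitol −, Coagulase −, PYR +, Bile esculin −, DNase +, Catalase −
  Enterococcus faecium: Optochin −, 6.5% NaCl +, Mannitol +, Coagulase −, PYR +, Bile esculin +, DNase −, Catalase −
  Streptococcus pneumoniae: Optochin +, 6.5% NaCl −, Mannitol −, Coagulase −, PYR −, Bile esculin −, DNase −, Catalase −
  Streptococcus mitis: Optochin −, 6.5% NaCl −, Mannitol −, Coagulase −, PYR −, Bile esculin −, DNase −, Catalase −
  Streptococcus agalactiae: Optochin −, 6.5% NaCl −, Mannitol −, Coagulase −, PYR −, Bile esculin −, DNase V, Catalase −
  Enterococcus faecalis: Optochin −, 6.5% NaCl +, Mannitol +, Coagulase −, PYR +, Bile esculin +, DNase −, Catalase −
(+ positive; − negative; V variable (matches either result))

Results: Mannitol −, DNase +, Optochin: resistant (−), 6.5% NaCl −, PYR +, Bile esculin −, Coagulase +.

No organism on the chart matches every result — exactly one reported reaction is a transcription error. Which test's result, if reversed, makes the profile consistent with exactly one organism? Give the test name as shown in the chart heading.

Coagulase

As reported, no row in the chart matches all 7 reactions.
Reversing DNase → still no organism matches.
Reversing Optochin → still no organism matches.
Reversing PYR → still no organism matches.
Reversing 6.5% NaCl → still no organism matches.
Reversing Mannitol → still no organism matches.
Reversing Bile esculin → still no organism matches.
Reversing Coagulase (to −) → unique match: Streptococcus pyogenes.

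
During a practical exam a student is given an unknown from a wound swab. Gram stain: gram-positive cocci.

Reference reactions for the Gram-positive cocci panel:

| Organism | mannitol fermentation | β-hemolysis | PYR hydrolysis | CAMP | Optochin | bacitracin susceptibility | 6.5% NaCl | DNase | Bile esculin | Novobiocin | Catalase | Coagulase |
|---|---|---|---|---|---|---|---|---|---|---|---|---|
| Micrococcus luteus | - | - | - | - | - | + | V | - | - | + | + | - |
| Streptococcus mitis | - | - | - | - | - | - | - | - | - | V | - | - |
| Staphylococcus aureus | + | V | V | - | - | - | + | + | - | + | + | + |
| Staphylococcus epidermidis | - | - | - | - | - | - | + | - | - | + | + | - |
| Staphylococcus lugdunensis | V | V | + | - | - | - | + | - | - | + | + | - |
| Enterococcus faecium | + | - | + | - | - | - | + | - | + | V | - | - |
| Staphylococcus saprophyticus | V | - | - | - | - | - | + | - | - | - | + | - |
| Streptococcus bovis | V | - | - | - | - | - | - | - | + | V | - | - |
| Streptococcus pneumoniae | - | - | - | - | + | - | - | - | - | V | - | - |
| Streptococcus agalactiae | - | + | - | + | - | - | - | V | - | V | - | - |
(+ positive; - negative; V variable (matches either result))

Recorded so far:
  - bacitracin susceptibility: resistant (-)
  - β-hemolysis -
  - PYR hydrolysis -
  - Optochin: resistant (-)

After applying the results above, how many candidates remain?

PYR hydrolysis -: excludes Staphylococcus lugdunensis, Enterococcus faecium — 8 left.
bacitracin susceptibility -: excludes Micrococcus luteus — 7 left.
Optochin -: excludes Streptococcus pneumoniae — 6 left.
β-hemolysis -: excludes Streptococcus agalactiae — 5 left.
Still consistent: Staphylococcus aureus, Staphylococcus epidermidis, Staphylococcus saprophyticus, Streptococcus bovis, Streptococcus mitis.

5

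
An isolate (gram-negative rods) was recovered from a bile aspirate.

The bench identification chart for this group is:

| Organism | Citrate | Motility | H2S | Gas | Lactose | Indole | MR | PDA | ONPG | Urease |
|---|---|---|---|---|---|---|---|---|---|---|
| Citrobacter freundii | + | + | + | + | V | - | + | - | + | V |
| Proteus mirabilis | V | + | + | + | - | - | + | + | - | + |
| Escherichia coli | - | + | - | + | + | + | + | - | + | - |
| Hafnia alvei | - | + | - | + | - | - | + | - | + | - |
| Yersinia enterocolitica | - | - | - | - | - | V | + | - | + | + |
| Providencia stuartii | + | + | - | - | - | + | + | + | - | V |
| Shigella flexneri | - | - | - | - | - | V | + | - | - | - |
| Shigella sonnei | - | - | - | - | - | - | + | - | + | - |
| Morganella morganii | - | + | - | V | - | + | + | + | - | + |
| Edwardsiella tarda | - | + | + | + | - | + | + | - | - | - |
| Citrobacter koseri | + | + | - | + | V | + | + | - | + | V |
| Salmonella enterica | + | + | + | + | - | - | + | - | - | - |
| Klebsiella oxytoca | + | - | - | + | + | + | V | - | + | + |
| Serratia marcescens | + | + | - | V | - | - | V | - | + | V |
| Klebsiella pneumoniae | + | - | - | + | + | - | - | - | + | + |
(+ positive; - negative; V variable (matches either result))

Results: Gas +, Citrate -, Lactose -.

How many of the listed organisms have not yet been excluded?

4

Citrate -: excludes 7 organisms — 8 left.
Lactose -: excludes Escherichia coli — 7 left.
Gas +: excludes Yersinia enterocolitica, Shigella flexneri, Shigella sonnei — 4 left.
Still consistent: Edwardsiella tarda, Hafnia alvei, Morganella morganii, Proteus mirabilis.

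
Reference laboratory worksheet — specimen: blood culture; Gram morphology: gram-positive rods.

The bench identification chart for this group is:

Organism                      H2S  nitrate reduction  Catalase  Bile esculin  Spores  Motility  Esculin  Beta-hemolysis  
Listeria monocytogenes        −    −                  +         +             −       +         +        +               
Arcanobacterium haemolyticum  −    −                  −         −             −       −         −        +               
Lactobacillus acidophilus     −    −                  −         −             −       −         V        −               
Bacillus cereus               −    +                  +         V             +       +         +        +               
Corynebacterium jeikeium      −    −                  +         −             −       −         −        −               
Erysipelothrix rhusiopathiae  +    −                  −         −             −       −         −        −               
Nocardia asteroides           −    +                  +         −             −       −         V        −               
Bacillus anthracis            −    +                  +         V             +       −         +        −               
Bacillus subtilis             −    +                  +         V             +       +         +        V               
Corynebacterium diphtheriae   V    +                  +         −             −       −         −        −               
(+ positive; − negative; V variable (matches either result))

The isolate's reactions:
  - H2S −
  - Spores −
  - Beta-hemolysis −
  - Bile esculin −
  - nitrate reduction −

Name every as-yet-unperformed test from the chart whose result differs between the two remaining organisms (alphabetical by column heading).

Bile esculin −: excludes Listeria monocytogenes — 9 left.
Beta-hemolysis −: excludes Arcanobacterium haemolyticum, Bacillus cereus — 7 left.
Spores −: excludes Bacillus anthracis, Bacillus subtilis — 5 left.
nitrate reduction −: excludes Nocardia asteroides, Corynebacterium diphtheriae — 3 left.
H2S −: excludes Erysipelothrix rhusiopathiae — 2 left.
Two candidates remain: Corynebacterium jeikeium and Lactobacillus acidophilus.
  Catalase: Corynebacterium jeikeium +, Lactobacillus acidophilus − — discriminates.
  Motility: − vs − — same for both, does not separate.
  Esculin: − vs V — variable for at least one, does not separate.

Catalase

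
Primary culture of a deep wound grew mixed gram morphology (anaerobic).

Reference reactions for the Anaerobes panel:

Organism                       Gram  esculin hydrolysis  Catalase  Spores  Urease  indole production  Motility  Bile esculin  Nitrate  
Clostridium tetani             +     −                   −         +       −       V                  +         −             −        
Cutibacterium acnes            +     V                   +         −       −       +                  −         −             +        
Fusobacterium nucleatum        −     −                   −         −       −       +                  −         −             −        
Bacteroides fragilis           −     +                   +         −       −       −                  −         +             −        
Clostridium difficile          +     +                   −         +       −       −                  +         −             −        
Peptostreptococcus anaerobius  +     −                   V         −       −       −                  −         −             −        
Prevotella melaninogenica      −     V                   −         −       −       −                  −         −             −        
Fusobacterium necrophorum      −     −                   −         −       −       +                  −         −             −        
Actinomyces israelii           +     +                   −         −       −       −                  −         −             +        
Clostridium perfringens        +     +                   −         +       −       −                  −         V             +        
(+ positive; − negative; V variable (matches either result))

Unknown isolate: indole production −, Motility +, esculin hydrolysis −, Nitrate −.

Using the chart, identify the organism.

Nitrate −: excludes Cutibacterium acnes, Actinomyces israelii, Clostridium perfringens — 7 left.
Motility +: excludes 5 organisms — 2 left.
indole production −: all 2 remaining candidates are consistent.
esculin hydrolysis −: excludes Clostridium difficile — 1 left.

Clostridium tetani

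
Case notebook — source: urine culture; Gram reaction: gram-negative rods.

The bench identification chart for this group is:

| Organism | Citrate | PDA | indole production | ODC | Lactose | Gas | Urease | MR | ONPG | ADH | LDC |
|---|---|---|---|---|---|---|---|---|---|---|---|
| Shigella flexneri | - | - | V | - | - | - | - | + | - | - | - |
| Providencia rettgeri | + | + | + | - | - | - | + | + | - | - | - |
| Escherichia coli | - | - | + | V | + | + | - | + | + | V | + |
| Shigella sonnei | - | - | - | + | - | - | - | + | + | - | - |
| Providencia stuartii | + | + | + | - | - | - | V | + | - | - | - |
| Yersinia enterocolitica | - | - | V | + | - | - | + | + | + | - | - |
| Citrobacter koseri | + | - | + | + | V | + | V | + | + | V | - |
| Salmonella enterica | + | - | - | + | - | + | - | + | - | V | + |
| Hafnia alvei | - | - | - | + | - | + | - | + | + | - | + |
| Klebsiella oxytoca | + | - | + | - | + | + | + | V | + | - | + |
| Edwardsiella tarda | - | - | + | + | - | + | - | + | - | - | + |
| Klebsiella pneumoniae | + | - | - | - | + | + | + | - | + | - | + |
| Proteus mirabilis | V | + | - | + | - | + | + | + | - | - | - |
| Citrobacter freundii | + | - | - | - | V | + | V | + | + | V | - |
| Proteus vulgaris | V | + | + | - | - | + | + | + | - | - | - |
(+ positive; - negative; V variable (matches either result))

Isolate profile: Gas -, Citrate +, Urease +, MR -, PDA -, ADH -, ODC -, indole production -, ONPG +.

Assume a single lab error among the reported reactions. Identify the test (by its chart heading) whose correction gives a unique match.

As reported, no row in the chart matches all 9 reactions.
Reversing ONPG → still no organism matches.
Reversing ADH → still no organism matches.
Reversing Gas (to +) → unique match: Klebsiella pneumoniae.
Reversing PDA → still no organism matches.
Reversing Citrate → still no organism matches.
Reversing indole production → still no organism matches.
Reversing ODC → still no organism matches.
Reversing MR → still no organism matches.
Reversing Urease → still no organism matches.

Gas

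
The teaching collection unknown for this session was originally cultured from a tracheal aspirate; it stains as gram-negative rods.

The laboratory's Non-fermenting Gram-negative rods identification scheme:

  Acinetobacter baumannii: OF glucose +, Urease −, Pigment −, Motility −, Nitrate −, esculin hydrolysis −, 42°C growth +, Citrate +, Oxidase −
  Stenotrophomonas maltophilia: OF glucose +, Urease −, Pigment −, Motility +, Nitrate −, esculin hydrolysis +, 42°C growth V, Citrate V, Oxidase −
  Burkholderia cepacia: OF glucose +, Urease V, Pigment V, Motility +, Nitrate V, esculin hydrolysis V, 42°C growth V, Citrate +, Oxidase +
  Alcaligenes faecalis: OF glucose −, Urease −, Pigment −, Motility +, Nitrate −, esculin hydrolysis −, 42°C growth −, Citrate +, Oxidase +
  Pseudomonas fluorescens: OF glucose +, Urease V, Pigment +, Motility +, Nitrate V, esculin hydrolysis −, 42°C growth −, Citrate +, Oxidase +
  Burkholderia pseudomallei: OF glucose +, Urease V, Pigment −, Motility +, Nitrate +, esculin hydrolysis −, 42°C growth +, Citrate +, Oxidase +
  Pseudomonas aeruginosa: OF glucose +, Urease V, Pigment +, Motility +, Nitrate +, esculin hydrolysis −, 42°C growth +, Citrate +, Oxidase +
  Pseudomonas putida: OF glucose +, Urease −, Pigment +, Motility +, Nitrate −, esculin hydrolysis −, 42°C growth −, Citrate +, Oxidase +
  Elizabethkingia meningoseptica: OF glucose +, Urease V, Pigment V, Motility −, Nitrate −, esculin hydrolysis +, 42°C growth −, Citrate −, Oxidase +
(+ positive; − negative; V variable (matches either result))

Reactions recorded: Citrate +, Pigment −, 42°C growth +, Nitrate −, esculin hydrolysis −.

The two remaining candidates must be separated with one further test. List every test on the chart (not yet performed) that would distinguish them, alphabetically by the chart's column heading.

Motility, Oxidase

esculin hydrolysis −: excludes Stenotrophomonas maltophilia, Elizabethkingia meningoseptica — 7 left.
Citrate +: all 7 remaining candidates are consistent.
Nitrate −: excludes Burkholderia pseudomallei, Pseudomonas aeruginosa — 5 left.
Pigment −: excludes Pseudomonas fluorescens, Pseudomonas putida — 3 left.
42°C growth +: excludes Alcaligenes faecalis — 2 left.
Two candidates remain: Acinetobacter baumannii and Burkholderia cepacia.
  OF glucose: + vs + — same for both, does not separate.
  Urease: − vs V — variable for at least one, does not separate.
  Motility: Acinetobacter baumannii −, Burkholderia cepacia + — discriminates.
  Oxidase: Acinetobacter baumannii −, Burkholderia cepacia + — discriminates.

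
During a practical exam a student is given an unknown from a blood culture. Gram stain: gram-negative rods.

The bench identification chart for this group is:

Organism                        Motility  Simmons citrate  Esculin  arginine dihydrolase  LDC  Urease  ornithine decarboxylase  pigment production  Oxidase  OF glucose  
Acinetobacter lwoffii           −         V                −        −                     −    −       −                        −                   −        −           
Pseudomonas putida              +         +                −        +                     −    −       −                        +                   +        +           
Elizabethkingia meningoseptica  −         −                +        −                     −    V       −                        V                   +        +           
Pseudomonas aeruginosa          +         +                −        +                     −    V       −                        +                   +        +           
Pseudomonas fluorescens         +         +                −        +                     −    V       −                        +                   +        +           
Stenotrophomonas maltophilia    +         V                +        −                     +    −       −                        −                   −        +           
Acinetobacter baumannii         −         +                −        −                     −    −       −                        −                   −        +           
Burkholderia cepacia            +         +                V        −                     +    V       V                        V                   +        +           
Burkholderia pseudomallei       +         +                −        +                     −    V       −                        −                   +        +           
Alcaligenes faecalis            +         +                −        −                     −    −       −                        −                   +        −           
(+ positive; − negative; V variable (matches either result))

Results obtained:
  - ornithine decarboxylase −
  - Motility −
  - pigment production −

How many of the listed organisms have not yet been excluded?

3

Motility −: excludes 7 organisms — 3 left.
pigment production −: all 3 remaining candidates are consistent.
ornithine decarboxylase −: all 3 remaining candidates are consistent.
Still consistent: Acinetobacter baumannii, Acinetobacter lwoffii, Elizabethkingia meningoseptica.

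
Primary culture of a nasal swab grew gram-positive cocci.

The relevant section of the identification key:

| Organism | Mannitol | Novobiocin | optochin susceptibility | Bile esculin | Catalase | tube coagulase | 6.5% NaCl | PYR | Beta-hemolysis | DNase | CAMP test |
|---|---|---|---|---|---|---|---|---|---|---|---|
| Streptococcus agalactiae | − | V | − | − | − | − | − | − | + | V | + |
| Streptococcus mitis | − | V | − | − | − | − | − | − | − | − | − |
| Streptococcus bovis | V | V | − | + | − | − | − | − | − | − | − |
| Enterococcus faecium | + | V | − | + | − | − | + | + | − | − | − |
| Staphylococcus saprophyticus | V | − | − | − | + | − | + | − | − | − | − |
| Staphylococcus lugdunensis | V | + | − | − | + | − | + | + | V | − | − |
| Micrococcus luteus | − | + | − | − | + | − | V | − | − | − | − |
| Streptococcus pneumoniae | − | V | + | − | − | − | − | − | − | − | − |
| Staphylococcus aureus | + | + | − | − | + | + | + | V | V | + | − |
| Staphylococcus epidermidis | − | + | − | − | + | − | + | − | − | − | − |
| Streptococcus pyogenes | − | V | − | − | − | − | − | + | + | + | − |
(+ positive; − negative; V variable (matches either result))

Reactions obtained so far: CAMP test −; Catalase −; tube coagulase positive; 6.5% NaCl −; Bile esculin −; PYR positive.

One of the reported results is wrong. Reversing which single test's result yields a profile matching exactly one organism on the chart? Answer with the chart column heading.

tube coagulase

As reported, no row in the chart matches all 6 reactions.
Reversing tube coagulase (to −) → unique match: Streptococcus pyogenes.
Reversing 6.5% NaCl → still no organism matches.
Reversing Catalase → still no organism matches.
Reversing CAMP test → still no organism matches.
Reversing Bile esculin → still no organism matches.
Reversing PYR → still no organism matches.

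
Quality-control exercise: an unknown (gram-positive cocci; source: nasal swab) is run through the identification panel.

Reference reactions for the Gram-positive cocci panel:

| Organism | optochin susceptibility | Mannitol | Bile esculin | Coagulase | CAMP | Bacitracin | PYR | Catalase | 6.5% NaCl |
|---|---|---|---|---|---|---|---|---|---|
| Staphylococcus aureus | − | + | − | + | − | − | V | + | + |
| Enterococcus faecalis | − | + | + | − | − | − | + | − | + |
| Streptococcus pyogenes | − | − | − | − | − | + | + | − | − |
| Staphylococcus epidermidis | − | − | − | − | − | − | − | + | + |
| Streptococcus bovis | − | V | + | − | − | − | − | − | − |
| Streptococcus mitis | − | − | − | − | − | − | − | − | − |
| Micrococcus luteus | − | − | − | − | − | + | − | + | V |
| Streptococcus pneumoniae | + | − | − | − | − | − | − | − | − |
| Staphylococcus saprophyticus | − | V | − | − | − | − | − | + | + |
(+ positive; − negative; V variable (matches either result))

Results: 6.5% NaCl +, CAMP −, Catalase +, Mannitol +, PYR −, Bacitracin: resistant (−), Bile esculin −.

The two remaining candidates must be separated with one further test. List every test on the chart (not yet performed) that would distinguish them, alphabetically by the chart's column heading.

Coagulase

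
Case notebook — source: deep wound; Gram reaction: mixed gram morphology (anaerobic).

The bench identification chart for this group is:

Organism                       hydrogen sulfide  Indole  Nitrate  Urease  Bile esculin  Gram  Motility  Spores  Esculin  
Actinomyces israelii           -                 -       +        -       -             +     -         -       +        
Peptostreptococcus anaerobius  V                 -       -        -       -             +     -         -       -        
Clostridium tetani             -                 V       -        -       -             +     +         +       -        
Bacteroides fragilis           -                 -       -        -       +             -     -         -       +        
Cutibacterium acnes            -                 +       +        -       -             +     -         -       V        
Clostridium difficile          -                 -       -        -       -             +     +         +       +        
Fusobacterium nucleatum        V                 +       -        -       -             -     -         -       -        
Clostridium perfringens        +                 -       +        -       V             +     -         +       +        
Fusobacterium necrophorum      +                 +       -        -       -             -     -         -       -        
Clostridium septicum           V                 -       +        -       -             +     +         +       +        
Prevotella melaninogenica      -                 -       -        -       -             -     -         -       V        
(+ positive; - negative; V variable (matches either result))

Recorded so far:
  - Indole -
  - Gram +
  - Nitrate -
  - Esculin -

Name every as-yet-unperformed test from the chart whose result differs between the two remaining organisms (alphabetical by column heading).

Motility, Spores

Esculin -: excludes 5 organisms — 6 left.
Nitrate -: excludes Cutibacterium acnes — 5 left.
Indole -: excludes Fusobacterium nucleatum, Fusobacterium necrophorum — 3 left.
Gram +: excludes Prevotella melaninogenica — 2 left.
Two candidates remain: Clostridium tetani and Peptostreptococcus anaerobius.
  hydrogen sulfide: - vs V — variable for at least one, does not separate.
  Urease: - vs - — same for both, does not separate.
  Bile esculin: - vs - — same for both, does not separate.
  Motility: Clostridium tetani +, Peptostreptococcus anaerobius - — discriminates.
  Spores: Clostridium tetani +, Peptostreptococcus anaerobius - — discriminates.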